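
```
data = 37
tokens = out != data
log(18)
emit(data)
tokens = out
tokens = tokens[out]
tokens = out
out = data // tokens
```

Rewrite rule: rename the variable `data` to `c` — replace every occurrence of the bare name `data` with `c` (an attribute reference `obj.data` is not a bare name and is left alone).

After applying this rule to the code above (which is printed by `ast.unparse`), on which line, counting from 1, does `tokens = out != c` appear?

2

Transformed code:
c = 37
tokens = out != c
log(18)
emit(c)
tokens = out
tokens = tokens[out]
tokens = out
out = c // tokens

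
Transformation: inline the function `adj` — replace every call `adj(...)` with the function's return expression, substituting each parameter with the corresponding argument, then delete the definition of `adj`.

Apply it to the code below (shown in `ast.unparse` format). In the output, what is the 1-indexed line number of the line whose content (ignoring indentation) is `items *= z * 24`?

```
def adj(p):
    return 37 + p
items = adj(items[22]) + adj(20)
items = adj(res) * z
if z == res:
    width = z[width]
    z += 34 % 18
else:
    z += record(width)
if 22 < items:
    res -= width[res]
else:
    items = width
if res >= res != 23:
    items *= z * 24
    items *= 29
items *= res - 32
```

Transformed code:
items = 37 + items[22] + (37 + 20)
items = (37 + res) * z
if z == res:
    width = z[width]
    z += 34 % 18
else:
    z += record(width)
if 22 < items:
    res -= width[res]
else:
    items = width
if res >= res != 23:
    items *= z * 24
    items *= 29
items *= res - 32

13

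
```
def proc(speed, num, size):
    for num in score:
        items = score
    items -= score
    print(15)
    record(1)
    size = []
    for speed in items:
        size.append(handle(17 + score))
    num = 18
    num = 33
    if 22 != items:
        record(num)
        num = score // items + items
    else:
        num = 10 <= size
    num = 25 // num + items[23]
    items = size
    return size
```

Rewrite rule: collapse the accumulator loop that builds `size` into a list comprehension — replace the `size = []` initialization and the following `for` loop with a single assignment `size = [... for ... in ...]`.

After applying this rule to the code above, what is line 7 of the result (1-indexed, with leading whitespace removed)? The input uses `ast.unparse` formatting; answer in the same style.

size = [handle(17 + score) for speed in items]

Transformed code:
def proc(speed, num, size):
    for num in score:
        items = score
    items -= score
    print(15)
    record(1)
    size = [handle(17 + score) for speed in items]
    num = 18
    num = 33
    if 22 != items:
        record(num)
        num = score // items + items
    else:
        num = 10 <= size
    num = 25 // num + items[23]
    items = size
    return size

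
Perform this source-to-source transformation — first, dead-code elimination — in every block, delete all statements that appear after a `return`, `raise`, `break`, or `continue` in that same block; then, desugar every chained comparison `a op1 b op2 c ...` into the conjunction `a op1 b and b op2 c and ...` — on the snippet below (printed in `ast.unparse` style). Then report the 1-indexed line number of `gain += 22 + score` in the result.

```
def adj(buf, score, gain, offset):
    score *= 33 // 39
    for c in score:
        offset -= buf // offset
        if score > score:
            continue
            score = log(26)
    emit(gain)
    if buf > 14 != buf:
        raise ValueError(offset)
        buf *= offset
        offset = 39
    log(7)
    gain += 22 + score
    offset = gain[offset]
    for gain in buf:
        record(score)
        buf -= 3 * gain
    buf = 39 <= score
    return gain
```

Transformed code:
def adj(buf, score, gain, offset):
    score *= 33 // 39
    for c in score:
        offset -= buf // offset
        if score > score:
            continue
    emit(gain)
    if buf > 14 and 14 != buf:
        raise ValueError(offset)
    log(7)
    gain += 22 + score
    offset = gain[offset]
    for gain in buf:
        record(score)
        buf -= 3 * gain
    buf = 39 <= score
    return gain

11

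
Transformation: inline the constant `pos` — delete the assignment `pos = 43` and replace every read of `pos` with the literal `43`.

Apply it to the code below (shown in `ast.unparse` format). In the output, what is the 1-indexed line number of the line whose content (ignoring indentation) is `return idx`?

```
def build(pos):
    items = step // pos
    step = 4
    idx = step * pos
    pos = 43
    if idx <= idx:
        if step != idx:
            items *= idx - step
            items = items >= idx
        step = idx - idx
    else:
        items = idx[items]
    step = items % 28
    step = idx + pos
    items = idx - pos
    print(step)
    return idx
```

16

Transformed code:
def build(pos):
    items = step // 43
    step = 4
    idx = step * 43
    if idx <= idx:
        if step != idx:
            items *= idx - step
            items = items >= idx
        step = idx - idx
    else:
        items = idx[items]
    step = items % 28
    step = idx + 43
    items = idx - 43
    print(step)
    return idx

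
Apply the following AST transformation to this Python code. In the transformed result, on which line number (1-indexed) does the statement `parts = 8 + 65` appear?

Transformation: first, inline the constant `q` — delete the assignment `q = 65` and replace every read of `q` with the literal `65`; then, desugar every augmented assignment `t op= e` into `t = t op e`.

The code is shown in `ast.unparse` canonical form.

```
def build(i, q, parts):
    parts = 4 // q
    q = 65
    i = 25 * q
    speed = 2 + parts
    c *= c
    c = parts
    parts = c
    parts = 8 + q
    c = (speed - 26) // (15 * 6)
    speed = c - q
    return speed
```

8

Transformed code:
def build(i, q, parts):
    parts = 4 // 65
    i = 25 * 65
    speed = 2 + parts
    c = c * c
    c = parts
    parts = c
    parts = 8 + 65
    c = (speed - 26) // (15 * 6)
    speed = c - 65
    return speed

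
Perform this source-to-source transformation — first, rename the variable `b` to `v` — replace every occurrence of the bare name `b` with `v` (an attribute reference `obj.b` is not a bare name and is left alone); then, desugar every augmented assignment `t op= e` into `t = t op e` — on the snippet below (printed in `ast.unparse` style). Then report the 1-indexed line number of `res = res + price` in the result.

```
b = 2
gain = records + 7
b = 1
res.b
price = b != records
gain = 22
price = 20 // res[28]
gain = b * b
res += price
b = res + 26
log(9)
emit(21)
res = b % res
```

Transformed code:
v = 2
gain = records + 7
v = 1
res.b
price = v != records
gain = 22
price = 20 // res[28]
gain = v * v
res = res + price
v = res + 26
log(9)
emit(21)
res = v % res

9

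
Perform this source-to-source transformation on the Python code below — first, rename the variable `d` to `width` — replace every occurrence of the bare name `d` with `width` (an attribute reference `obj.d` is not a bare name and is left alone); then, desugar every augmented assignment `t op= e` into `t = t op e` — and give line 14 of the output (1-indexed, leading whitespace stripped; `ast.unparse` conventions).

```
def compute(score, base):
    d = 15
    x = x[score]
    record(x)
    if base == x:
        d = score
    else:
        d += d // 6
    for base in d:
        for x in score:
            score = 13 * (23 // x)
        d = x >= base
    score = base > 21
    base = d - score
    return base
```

base = width - score

Transformed code:
def compute(score, base):
    width = 15
    x = x[score]
    record(x)
    if base == x:
        width = score
    else:
        width = width + width // 6
    for base in width:
        for x in score:
            score = 13 * (23 // x)
        width = x >= base
    score = base > 21
    base = width - score
    return base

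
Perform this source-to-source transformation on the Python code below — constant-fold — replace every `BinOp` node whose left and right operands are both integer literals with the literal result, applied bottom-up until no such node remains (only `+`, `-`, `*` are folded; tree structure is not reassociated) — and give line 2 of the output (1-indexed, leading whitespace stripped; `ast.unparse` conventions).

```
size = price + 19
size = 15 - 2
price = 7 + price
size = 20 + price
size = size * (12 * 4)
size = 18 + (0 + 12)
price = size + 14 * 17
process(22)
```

size = 13

Transformed code:
size = price + 19
size = 13
price = 7 + price
size = 20 + price
size = size * 48
size = 30
price = size + 238
process(22)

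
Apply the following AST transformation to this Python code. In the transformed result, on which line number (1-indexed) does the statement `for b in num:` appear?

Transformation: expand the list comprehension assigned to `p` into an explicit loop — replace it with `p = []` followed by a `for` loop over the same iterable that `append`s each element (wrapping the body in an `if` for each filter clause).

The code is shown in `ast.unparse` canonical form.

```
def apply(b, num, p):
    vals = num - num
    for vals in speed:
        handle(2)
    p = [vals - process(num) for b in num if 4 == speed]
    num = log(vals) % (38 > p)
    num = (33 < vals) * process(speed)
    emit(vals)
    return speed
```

Transformed code:
def apply(b, num, p):
    vals = num - num
    for vals in speed:
        handle(2)
    p = []
    for b in num:
        if 4 == speed:
            p.append(vals - process(num))
    num = log(vals) % (38 > p)
    num = (33 < vals) * process(speed)
    emit(vals)
    return speed

6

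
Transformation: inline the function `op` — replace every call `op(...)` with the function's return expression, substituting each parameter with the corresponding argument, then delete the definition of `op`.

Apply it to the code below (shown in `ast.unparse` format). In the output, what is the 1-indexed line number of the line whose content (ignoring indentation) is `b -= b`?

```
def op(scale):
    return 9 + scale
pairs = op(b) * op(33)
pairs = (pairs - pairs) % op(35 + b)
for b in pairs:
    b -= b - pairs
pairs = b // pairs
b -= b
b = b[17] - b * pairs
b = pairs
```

6

Transformed code:
pairs = (9 + b) * (9 + 33)
pairs = (pairs - pairs) % (9 + (35 + b))
for b in pairs:
    b -= b - pairs
pairs = b // pairs
b -= b
b = b[17] - b * pairs
b = pairs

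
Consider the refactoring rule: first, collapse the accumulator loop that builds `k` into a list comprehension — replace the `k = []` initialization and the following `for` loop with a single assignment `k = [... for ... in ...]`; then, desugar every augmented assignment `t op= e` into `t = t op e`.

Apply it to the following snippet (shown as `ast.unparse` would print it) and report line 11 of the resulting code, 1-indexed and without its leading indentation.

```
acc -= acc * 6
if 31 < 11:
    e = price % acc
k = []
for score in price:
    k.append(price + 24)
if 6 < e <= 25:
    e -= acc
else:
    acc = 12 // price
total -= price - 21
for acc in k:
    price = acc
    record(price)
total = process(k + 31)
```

Transformed code:
acc = acc - acc * 6
if 31 < 11:
    e = price % acc
k = [price + 24 for score in price]
if 6 < e <= 25:
    e = e - acc
else:
    acc = 12 // price
total = total - (price - 21)
for acc in k:
    price = acc
    record(price)
total = process(k + 31)

price = acc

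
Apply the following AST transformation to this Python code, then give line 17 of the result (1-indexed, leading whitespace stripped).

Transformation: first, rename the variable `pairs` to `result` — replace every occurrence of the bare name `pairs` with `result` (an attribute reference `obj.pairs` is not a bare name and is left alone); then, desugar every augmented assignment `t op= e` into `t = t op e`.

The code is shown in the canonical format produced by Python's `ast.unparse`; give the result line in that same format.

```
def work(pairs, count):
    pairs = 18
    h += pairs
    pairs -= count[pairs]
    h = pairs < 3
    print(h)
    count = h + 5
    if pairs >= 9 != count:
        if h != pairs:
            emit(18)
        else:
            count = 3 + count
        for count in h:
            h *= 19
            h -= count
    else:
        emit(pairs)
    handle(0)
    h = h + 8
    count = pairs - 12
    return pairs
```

emit(result)

Transformed code:
def work(result, count):
    result = 18
    h = h + result
    result = result - count[result]
    h = result < 3
    print(h)
    count = h + 5
    if result >= 9 != count:
        if h != result:
            emit(18)
        else:
            count = 3 + count
        for count in h:
            h = h * 19
            h = h - count
    else:
        emit(result)
    handle(0)
    h = h + 8
    count = result - 12
    return result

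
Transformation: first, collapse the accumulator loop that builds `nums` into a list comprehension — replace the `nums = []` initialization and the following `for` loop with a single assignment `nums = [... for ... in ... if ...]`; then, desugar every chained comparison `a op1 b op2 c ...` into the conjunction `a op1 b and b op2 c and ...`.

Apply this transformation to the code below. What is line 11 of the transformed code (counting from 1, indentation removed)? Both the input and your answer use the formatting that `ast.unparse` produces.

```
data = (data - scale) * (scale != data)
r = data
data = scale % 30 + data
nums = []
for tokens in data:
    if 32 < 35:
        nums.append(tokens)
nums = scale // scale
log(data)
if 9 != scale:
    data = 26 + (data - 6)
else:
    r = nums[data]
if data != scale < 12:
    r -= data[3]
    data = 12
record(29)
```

if data != scale and scale < 12:

Transformed code:
data = (data - scale) * (scale != data)
r = data
data = scale % 30 + data
nums = [tokens for tokens in data if 32 < 35]
nums = scale // scale
log(data)
if 9 != scale:
    data = 26 + (data - 6)
else:
    r = nums[data]
if data != scale and scale < 12:
    r -= data[3]
    data = 12
record(29)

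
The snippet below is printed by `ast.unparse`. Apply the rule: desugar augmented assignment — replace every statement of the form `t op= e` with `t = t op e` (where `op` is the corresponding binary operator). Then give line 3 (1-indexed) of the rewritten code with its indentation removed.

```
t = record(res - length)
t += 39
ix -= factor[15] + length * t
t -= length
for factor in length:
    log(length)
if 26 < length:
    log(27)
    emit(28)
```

ix = ix - (factor[15] + length * t)

Transformed code:
t = record(res - length)
t = t + 39
ix = ix - (factor[15] + length * t)
t = t - length
for factor in length:
    log(length)
if 26 < length:
    log(27)
    emit(28)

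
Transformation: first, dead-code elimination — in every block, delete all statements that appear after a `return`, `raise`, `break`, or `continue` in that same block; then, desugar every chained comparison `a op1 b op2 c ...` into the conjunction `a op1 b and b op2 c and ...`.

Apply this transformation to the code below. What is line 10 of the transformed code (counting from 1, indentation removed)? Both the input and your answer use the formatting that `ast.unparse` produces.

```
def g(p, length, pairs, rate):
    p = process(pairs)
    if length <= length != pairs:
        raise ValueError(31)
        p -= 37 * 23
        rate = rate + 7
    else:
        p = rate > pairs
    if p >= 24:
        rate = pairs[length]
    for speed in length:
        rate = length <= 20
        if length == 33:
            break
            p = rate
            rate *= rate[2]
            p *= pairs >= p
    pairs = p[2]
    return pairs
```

rate = length <= 20

Transformed code:
def g(p, length, pairs, rate):
    p = process(pairs)
    if length <= length and length != pairs:
        raise ValueError(31)
    else:
        p = rate > pairs
    if p >= 24:
        rate = pairs[length]
    for speed in length:
        rate = length <= 20
        if length == 33:
            break
    pairs = p[2]
    return pairs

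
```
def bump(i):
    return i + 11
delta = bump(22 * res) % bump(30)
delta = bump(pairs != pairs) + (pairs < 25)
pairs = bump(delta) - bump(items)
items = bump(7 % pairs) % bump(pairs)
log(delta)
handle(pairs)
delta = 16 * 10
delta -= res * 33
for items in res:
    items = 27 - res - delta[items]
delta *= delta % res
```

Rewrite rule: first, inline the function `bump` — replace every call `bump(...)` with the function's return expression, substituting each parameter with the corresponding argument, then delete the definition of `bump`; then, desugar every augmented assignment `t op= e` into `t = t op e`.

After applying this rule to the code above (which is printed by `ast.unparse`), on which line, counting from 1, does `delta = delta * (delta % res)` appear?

Transformed code:
delta = (22 * res + 11) % (30 + 11)
delta = (pairs != pairs) + 11 + (pairs < 25)
pairs = delta + 11 - (items + 11)
items = (7 % pairs + 11) % (pairs + 11)
log(delta)
handle(pairs)
delta = 16 * 10
delta = delta - res * 33
for items in res:
    items = 27 - res - delta[items]
delta = delta * (delta % res)

11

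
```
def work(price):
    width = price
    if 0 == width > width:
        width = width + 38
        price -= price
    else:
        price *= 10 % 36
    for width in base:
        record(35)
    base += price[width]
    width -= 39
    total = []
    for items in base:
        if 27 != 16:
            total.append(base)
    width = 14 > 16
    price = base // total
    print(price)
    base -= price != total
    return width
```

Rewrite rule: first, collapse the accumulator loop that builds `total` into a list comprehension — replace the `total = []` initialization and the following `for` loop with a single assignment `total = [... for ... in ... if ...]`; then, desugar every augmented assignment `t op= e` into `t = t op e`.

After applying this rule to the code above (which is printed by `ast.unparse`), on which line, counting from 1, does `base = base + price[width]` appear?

Transformed code:
def work(price):
    width = price
    if 0 == width > width:
        width = width + 38
        price = price - price
    else:
        price = price * (10 % 36)
    for width in base:
        record(35)
    base = base + price[width]
    width = width - 39
    total = [base for items in base if 27 != 16]
    width = 14 > 16
    price = base // total
    print(price)
    base = base - (price != total)
    return width

10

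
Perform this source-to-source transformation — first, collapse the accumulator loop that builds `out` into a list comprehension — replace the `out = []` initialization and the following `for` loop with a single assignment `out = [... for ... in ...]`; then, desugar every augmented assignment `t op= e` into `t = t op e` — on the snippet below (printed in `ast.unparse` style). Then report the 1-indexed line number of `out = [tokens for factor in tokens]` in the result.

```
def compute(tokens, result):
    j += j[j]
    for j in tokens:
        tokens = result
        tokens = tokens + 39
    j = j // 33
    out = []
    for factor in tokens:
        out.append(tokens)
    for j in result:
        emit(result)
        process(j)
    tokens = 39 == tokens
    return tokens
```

7

Transformed code:
def compute(tokens, result):
    j = j + j[j]
    for j in tokens:
        tokens = result
        tokens = tokens + 39
    j = j // 33
    out = [tokens for factor in tokens]
    for j in result:
        emit(result)
        process(j)
    tokens = 39 == tokens
    return tokens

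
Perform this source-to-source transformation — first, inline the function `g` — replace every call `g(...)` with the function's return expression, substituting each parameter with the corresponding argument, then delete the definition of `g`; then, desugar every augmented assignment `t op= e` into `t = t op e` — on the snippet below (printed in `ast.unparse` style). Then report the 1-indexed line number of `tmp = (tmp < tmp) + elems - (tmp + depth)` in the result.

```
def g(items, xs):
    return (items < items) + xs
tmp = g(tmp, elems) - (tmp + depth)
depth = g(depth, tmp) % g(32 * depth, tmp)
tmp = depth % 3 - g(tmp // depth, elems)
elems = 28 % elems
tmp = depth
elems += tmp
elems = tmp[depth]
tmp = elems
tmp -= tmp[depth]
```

Transformed code:
tmp = (tmp < tmp) + elems - (tmp + depth)
depth = ((depth < depth) + tmp) % ((32 * depth < 32 * depth) + tmp)
tmp = depth % 3 - ((tmp // depth < tmp // depth) + elems)
elems = 28 % elems
tmp = depth
elems = elems + tmp
elems = tmp[depth]
tmp = elems
tmp = tmp - tmp[depth]

1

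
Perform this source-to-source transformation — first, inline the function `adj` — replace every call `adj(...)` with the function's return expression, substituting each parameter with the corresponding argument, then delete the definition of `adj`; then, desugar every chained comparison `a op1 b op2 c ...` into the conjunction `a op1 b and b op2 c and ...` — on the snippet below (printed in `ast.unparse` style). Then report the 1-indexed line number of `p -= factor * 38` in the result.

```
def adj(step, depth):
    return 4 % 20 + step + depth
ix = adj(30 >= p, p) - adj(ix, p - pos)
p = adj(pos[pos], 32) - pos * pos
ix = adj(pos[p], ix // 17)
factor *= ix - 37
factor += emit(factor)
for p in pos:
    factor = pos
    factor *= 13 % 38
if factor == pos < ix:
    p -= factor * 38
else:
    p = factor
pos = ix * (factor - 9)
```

10

Transformed code:
ix = 4 % 20 + (30 >= p) + p - (4 % 20 + ix + (p - pos))
p = 4 % 20 + pos[pos] + 32 - pos * pos
ix = 4 % 20 + pos[p] + ix // 17
factor *= ix - 37
factor += emit(factor)
for p in pos:
    factor = pos
    factor *= 13 % 38
if factor == pos and pos < ix:
    p -= factor * 38
else:
    p = factor
pos = ix * (factor - 9)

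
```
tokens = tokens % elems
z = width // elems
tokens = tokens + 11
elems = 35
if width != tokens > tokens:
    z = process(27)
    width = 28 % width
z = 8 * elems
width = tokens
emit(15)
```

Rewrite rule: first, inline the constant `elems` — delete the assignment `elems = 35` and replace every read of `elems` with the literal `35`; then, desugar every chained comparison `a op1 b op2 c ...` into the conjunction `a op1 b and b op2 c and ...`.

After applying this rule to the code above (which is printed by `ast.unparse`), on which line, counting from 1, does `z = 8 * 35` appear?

7

Transformed code:
tokens = tokens % 35
z = width // 35
tokens = tokens + 11
if width != tokens and tokens > tokens:
    z = process(27)
    width = 28 % width
z = 8 * 35
width = tokens
emit(15)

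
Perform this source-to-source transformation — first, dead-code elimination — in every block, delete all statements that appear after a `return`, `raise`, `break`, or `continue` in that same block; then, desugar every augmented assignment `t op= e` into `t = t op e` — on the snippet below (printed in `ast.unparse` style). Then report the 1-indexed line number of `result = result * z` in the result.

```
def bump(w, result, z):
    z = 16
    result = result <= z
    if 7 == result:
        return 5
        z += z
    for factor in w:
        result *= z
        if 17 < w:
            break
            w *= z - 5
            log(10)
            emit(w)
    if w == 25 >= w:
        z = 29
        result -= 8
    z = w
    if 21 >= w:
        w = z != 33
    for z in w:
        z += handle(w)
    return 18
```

Transformed code:
def bump(w, result, z):
    z = 16
    result = result <= z
    if 7 == result:
        return 5
    for factor in w:
        result = result * z
        if 17 < w:
            break
    if w == 25 >= w:
        z = 29
        result = result - 8
    z = w
    if 21 >= w:
        w = z != 33
    for z in w:
        z = z + handle(w)
    return 18

7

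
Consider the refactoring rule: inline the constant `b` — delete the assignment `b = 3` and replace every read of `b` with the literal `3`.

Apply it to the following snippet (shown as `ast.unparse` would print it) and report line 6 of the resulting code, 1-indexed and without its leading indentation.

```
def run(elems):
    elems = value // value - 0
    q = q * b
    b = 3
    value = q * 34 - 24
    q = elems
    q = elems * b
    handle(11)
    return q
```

q = elems * 3

Transformed code:
def run(elems):
    elems = value // value - 0
    q = q * 3
    value = q * 34 - 24
    q = elems
    q = elems * 3
    handle(11)
    return q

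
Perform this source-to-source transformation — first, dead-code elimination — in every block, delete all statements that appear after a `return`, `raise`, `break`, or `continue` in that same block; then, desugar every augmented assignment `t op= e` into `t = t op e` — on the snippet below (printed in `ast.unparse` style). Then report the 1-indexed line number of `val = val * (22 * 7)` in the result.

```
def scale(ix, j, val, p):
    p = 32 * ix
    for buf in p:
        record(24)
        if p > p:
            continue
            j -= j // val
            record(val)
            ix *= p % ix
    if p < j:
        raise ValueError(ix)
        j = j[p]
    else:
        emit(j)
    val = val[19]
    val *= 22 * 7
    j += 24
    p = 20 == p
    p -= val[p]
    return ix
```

12

Transformed code:
def scale(ix, j, val, p):
    p = 32 * ix
    for buf in p:
        record(24)
        if p > p:
            continue
    if p < j:
        raise ValueError(ix)
    else:
        emit(j)
    val = val[19]
    val = val * (22 * 7)
    j = j + 24
    p = 20 == p
    p = p - val[p]
    return ix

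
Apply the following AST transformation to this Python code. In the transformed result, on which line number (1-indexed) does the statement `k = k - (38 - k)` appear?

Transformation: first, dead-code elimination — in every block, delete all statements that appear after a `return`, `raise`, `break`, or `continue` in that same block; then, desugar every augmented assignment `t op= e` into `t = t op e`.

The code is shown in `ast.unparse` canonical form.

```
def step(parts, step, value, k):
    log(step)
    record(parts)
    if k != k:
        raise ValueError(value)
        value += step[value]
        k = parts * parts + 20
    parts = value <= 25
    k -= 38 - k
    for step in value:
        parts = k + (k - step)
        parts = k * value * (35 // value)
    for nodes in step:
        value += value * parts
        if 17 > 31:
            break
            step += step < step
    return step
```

7

Transformed code:
def step(parts, step, value, k):
    log(step)
    record(parts)
    if k != k:
        raise ValueError(value)
    parts = value <= 25
    k = k - (38 - k)
    for step in value:
        parts = k + (k - step)
        parts = k * value * (35 // value)
    for nodes in step:
        value = value + value * parts
        if 17 > 31:
            break
    return step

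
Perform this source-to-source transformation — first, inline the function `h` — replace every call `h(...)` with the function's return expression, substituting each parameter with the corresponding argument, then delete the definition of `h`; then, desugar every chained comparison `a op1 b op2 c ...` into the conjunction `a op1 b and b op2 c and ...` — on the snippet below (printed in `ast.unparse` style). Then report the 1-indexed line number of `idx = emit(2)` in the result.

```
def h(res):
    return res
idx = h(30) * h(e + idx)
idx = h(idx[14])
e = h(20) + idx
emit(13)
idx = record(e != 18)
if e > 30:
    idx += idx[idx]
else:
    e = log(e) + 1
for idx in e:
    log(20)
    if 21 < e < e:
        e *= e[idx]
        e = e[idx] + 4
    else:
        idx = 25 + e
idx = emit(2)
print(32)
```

Transformed code:
idx = 30 * (e + idx)
idx = idx[14]
e = 20 + idx
emit(13)
idx = record(e != 18)
if e > 30:
    idx += idx[idx]
else:
    e = log(e) + 1
for idx in e:
    log(20)
    if 21 < e and e < e:
        e *= e[idx]
        e = e[idx] + 4
    else:
        idx = 25 + e
idx = emit(2)
print(32)

17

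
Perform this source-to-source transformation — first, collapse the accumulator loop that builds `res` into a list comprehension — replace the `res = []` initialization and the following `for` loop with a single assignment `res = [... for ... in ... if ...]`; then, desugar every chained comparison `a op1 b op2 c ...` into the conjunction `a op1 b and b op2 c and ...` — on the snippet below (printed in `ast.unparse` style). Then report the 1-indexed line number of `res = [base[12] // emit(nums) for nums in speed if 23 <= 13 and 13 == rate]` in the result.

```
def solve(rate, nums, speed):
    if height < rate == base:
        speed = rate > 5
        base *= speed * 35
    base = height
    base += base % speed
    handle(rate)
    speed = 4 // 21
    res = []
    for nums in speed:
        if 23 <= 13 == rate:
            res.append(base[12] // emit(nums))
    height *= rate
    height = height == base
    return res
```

9

Transformed code:
def solve(rate, nums, speed):
    if height < rate and rate == base:
        speed = rate > 5
        base *= speed * 35
    base = height
    base += base % speed
    handle(rate)
    speed = 4 // 21
    res = [base[12] // emit(nums) for nums in speed if 23 <= 13 and 13 == rate]
    height *= rate
    height = height == base
    return res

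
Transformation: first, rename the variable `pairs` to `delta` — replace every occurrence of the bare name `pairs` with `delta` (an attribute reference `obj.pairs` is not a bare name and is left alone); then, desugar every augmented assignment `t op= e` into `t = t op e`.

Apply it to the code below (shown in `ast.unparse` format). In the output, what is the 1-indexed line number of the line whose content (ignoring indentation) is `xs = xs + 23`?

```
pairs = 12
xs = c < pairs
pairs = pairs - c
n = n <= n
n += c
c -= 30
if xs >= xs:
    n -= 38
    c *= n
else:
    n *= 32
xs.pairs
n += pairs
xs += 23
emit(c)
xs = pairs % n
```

14

Transformed code:
delta = 12
xs = c < delta
delta = delta - c
n = n <= n
n = n + c
c = c - 30
if xs >= xs:
    n = n - 38
    c = c * n
else:
    n = n * 32
xs.pairs
n = n + delta
xs = xs + 23
emit(c)
xs = delta % n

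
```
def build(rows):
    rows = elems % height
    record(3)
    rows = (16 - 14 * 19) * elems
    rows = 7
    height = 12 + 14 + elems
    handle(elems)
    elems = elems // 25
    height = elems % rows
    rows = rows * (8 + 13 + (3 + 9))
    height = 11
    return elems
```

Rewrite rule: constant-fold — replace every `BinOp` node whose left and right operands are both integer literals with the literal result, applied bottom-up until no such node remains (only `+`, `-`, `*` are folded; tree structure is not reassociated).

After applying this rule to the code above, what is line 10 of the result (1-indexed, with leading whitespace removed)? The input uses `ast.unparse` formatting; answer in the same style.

rows = rows * 33

Transformed code:
def build(rows):
    rows = elems % height
    record(3)
    rows = -250 * elems
    rows = 7
    height = 26 + elems
    handle(elems)
    elems = elems // 25
    height = elems % rows
    rows = rows * 33
    height = 11
    return elems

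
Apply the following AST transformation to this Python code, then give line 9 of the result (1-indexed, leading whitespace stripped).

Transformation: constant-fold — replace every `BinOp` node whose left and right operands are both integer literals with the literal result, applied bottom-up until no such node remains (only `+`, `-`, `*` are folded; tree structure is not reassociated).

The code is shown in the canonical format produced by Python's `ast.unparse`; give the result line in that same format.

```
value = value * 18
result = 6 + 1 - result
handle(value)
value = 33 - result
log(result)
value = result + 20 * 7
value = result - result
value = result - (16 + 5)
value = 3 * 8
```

value = 24

Transformed code:
value = value * 18
result = 7 - result
handle(value)
value = 33 - result
log(result)
value = result + 140
value = result - result
value = result - 21
value = 24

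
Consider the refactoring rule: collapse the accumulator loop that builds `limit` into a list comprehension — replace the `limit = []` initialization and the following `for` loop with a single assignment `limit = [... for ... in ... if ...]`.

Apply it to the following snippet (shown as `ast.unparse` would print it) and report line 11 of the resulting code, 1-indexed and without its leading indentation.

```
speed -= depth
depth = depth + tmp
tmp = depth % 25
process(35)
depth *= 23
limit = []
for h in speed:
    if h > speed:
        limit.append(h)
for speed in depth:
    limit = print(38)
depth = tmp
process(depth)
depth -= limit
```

depth -= limit

Transformed code:
speed -= depth
depth = depth + tmp
tmp = depth % 25
process(35)
depth *= 23
limit = [h for h in speed if h > speed]
for speed in depth:
    limit = print(38)
depth = tmp
process(depth)
depth -= limit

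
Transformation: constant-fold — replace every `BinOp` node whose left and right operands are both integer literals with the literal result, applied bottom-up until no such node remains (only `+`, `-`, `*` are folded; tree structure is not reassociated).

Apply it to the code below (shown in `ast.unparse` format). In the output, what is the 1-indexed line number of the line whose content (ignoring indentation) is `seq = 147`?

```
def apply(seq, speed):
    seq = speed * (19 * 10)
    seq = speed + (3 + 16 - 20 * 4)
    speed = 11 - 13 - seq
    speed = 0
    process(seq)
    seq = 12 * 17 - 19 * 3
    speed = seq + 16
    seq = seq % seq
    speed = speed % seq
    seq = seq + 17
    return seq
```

7

Transformed code:
def apply(seq, speed):
    seq = speed * 190
    seq = speed + -61
    speed = -2 - seq
    speed = 0
    process(seq)
    seq = 147
    speed = seq + 16
    seq = seq % seq
    speed = speed % seq
    seq = seq + 17
    return seq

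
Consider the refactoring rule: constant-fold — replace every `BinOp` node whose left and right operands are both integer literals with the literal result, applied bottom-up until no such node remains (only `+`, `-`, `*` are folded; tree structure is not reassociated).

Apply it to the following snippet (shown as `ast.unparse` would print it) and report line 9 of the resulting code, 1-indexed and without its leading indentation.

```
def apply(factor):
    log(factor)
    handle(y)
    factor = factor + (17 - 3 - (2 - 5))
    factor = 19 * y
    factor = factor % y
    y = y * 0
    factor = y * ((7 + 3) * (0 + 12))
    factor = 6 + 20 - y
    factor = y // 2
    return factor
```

Transformed code:
def apply(factor):
    log(factor)
    handle(y)
    factor = factor + 17
    factor = 19 * y
    factor = factor % y
    y = y * 0
    factor = y * 120
    factor = 26 - y
    factor = y // 2
    return factor

factor = 26 - y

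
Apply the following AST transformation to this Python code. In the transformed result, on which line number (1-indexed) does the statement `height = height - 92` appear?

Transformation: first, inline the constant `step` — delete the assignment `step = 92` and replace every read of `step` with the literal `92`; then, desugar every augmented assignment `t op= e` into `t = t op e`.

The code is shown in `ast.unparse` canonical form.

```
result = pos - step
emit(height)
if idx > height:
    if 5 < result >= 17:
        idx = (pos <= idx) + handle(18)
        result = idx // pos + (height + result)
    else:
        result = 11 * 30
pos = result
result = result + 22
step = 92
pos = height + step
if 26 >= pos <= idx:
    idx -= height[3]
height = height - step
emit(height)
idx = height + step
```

Transformed code:
result = pos - 92
emit(height)
if idx > height:
    if 5 < result >= 17:
        idx = (pos <= idx) + handle(18)
        result = idx // pos + (height + result)
    else:
        result = 11 * 30
pos = result
result = result + 22
pos = height + 92
if 26 >= pos <= idx:
    idx = idx - height[3]
height = height - 92
emit(height)
idx = height + 92

14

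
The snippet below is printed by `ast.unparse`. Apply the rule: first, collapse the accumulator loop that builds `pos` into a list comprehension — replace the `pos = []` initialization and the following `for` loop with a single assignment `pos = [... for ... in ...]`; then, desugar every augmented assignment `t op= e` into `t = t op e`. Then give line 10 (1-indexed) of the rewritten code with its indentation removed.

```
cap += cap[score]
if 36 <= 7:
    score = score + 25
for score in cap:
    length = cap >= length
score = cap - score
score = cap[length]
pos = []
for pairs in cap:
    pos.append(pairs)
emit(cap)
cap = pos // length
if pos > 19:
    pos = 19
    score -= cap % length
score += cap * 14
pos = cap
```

cap = pos // length

Transformed code:
cap = cap + cap[score]
if 36 <= 7:
    score = score + 25
for score in cap:
    length = cap >= length
score = cap - score
score = cap[length]
pos = [pairs for pairs in cap]
emit(cap)
cap = pos // length
if pos > 19:
    pos = 19
    score = score - cap % length
score = score + cap * 14
pos = cap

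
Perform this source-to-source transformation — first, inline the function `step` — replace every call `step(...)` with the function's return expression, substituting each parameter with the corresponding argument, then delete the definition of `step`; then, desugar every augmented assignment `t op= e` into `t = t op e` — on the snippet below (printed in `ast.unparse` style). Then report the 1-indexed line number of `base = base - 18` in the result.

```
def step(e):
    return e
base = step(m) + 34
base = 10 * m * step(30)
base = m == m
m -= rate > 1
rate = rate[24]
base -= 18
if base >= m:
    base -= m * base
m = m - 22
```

Transformed code:
base = m + 34
base = 10 * m * 30
base = m == m
m = m - (rate > 1)
rate = rate[24]
base = base - 18
if base >= m:
    base = base - m * base
m = m - 22

6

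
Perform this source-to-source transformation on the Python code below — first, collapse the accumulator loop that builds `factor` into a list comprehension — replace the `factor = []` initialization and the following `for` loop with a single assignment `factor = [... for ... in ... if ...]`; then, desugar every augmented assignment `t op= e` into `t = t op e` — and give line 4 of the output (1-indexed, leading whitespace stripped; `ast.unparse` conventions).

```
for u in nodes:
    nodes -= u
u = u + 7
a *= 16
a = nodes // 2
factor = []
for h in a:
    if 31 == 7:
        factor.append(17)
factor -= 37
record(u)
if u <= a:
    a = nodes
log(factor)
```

a = a * 16

Transformed code:
for u in nodes:
    nodes = nodes - u
u = u + 7
a = a * 16
a = nodes // 2
factor = [17 for h in a if 31 == 7]
factor = factor - 37
record(u)
if u <= a:
    a = nodes
log(factor)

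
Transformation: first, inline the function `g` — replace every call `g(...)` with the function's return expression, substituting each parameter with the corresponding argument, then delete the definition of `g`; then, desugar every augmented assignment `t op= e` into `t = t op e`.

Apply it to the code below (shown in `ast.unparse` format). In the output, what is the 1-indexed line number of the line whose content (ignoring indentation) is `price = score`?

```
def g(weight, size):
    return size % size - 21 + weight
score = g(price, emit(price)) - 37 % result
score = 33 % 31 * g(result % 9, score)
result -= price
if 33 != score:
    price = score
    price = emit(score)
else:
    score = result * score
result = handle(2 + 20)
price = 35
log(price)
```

Transformed code:
score = emit(price) % emit(price) - 21 + price - 37 % result
score = 33 % 31 * (score % score - 21 + result % 9)
result = result - price
if 33 != score:
    price = score
    price = emit(score)
else:
    score = result * score
result = handle(2 + 20)
price = 35
log(price)

5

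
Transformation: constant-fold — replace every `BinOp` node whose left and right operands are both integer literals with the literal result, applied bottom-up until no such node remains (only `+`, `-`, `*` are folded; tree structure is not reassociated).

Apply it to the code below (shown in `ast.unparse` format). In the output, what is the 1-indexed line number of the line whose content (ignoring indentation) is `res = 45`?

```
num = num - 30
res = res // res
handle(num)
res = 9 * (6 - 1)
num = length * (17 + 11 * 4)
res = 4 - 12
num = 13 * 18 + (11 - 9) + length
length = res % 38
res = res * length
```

4

Transformed code:
num = num - 30
res = res // res
handle(num)
res = 45
num = length * 61
res = -8
num = 236 + length
length = res % 38
res = res * length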